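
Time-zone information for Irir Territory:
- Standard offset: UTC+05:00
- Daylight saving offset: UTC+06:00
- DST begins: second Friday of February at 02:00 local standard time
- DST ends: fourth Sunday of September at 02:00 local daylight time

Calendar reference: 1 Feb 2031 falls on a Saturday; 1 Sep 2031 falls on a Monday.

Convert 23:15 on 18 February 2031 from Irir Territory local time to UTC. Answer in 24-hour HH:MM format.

17:15

1 February 2031 is a Saturday, so the first Friday is February 7 and the second is February 14.
1 September 2031 is a Monday, so the first Sunday is September 7 and the fourth is September 28.
Daylight saving runs 14 February – 28 September; 18 February 2031 is inside that window, so Irir Territory is at UTC+06:00.
23:15 local − 6h = 17:15 UTC.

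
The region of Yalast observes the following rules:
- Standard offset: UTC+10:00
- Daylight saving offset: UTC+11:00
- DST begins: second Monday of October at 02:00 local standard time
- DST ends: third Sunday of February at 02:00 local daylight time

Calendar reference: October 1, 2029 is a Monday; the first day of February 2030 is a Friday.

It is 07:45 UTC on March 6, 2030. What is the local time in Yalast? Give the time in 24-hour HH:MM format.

1 October 2029 is a Monday, so the first Monday is October 1 and the second is October 8.
1 February 2030 is a Friday, so the first Sunday is February 3 and the third is February 17.
At the standard offset (UTC+10:00), 07:45 UTC + 10h = 17:45 Yalast standard time.
The standard-time date in Yalast, March 6, 2030, does not fall between 8 October 2029 and 17 February 2030, so daylight saving is not in effect and Yalast is at UTC+10:00.
07:45 UTC + 10h = 17:45 local.

17:45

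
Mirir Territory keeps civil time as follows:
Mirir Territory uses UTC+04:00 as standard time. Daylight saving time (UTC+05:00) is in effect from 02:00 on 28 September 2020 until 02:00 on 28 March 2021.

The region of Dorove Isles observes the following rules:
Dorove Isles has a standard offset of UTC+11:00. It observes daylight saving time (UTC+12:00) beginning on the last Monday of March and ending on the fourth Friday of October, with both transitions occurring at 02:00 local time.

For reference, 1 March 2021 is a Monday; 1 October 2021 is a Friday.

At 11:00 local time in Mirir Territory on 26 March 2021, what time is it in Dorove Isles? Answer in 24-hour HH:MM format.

17:00

Daylight saving runs 28 September 2020 – 28 March 2021; 26 March 2021 is inside that window, so Mirir Territory is at UTC+05:00.
11:00 Mirir Territory − 5h = 06:00 UTC.
1 March 2021 is a Monday, so Mondays fall on 1, 8, 15, 22, 29; the last is March 29.
1 October 2021 is a Friday, so the first Friday is October 1 and the fourth is October 22.
At the standard offset (UTC+11:00), 06:00 UTC + 11h = 17:00 Dorove Isles standard time.
Daylight saving runs 29 March – 22 October; the standard-time date in Dorove Isles, 26 March 2021, is outside that window, so Dorove Isles is on standard time at UTC+11:00.
06:00 UTC + 11h = 17:00 Dorove Isles.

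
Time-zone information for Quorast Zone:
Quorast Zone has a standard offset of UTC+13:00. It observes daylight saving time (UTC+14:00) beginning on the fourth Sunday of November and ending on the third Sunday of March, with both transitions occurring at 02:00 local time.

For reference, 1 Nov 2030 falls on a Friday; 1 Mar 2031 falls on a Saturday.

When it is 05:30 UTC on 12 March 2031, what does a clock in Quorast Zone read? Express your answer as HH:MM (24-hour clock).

19:30

1 November 2030 is a Friday, so the first Sunday is November 3 and the fourth is November 24.
1 March 2031 is a Saturday, so the first Sunday is March 2 and the third is March 16.
At the standard offset (UTC+13:00), 05:30 UTC + 13h = 18:30 Quorast Zone standard time.
The standard-time date in Quorast Zone, 12 March 2031, lies within the daylight-saving period (24 November 2030 – 16 March 2031), so Quorast Zone is on daylight time, UTC+14:00.
05:30 UTC + 14h = 19:30 local.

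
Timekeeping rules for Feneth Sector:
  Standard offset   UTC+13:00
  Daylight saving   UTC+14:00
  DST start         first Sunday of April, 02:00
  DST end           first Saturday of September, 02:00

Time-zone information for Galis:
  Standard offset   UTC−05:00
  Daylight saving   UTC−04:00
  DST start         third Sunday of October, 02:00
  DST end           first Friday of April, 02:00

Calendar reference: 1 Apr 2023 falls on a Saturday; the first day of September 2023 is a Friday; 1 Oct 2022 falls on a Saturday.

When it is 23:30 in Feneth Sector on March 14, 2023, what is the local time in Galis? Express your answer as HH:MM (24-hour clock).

1 April 2023 is a Saturday, so the first Sunday is April 2.
1 September 2023 is a Friday, so the first Saturday is September 2.
March 14, 2023 is outside the daylight-saving period (2 April – 2 September), so Feneth Sector is on standard time, UTC+13:00.
23:30 Feneth Sector − 13h = 10:30 UTC.
1 October 2022 is a Saturday, so the first Sunday is October 2 and the third is October 16.
1 April 2023 is a Saturday, so the first Friday is April 7.
At the standard offset (UTC−05:00), 10:30 UTC − 5h = 05:30 Galis standard time.
The standard-time date in Galis, March 14, 2023, falls between 16 October 2022 and 7 April 2023, so daylight saving is in effect and Galis is at UTC−04:00.
10:30 UTC − 4h = 06:30 Galis.

06:30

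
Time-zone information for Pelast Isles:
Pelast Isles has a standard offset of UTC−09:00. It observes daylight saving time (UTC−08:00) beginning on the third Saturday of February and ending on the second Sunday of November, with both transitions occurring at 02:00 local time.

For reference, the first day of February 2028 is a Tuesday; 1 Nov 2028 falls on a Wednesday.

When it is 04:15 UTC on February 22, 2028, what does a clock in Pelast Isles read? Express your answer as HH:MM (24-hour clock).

20:15

1 February 2028 is a Tuesday, so the first Saturday is February 5 and the third is February 19.
1 November 2028 is a Wednesday, so the first Sunday is November 5 and the second is November 12.
At the standard offset (UTC−09:00), 04:15 UTC − 9h = 19:15 Pelast Isles standard time (rolling into the previous day, 21 February 2028).
The standard-time date in Pelast Isles, February 21, 2028, falls between 19 February and 12 November, so daylight saving is in effect and Pelast Isles is at UTC−08:00.
04:15 UTC − 8h = 20:15 local (rolling into the previous day, 21 February 2028).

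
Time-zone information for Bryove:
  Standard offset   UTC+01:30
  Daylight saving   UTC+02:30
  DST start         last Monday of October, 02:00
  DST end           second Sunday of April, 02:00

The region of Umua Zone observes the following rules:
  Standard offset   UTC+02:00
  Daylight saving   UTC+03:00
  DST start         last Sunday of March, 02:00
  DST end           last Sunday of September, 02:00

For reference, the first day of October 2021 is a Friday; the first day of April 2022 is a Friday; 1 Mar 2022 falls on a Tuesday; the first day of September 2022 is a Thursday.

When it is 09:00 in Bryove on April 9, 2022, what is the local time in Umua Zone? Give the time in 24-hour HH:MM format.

09:30

1 October 2021 is a Friday, so Mondays fall on 4, 11, 18, 25; the last is October 25.
1 April 2022 is a Friday, so the first Sunday is April 3 and the second is April 10.
April 9, 2022 falls between 25 October 2021 and 10 April 2022, so daylight saving is in effect and Bryove is at UTC+02:30.
09:00 Bryove − 2h30m = 06:30 UTC.
1 March 2022 is a Tuesday, so Sundays fall on 6, 13, 20, 27; the last is March 27.
1 September 2022 is a Thursday, so Sundays fall on 4, 11, 18, 25; the last is September 25.
At the standard offset (UTC+02:00), 06:30 UTC + 2h = 08:30 Umua Zone standard time.
Daylight saving runs 27 March – 25 September; the standard-time date in Umua Zone, April 9, 2022, is inside that window, so Umua Zone is at UTC+03:00.
06:30 UTC + 3h = 09:30 Umua Zone.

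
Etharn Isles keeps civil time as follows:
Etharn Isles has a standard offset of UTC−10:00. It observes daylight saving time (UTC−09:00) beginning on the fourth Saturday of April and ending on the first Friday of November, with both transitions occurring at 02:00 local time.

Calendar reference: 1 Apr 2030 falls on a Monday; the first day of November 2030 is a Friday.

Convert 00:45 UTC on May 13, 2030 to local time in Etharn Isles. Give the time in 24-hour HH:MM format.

1 April 2030 is a Monday, so the first Saturday is April 6 and the fourth is April 27.
1 November 2030 is a Friday, so the first Friday is November 1.
At the standard offset (UTC−10:00), 00:45 UTC − 10h = 14:45 Etharn Isles standard time (rolling into the previous day, 12 May 2030).
Daylight saving runs 27 April – 1 November; the standard-time date in Etharn Isles, May 12, 2030, is inside that window, so Etharn Isles is at UTC−09:00.
00:45 UTC − 9h = 15:45 local (rolling into the previous day, 12 May 2030).

15:45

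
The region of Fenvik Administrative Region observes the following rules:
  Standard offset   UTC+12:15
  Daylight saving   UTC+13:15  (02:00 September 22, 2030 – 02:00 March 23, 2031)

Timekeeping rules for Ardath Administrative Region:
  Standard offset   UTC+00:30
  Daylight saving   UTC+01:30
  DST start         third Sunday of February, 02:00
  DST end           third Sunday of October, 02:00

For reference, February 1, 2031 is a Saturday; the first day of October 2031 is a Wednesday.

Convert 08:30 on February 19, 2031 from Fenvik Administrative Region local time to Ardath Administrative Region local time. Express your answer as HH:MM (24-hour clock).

20:45

February 19, 2031 falls between 22 September 2030 and 23 March 2031, so daylight saving is in effect and Fenvik Administrative Region is at UTC+13:15.
08:30 Fenvik Administrative Region − 13h15m = 19:15 UTC (rolling into the previous day, 18 February 2031).
1 February 2031 is a Saturday, so the first Sunday is February 2 and the third is February 16.
1 October 2031 is a Wednesday, so the first Sunday is October 5 and the third is October 19.
At the standard offset (UTC+00:30), 19:15 UTC + 0h30m = 19:45 Ardath Administrative Region standard time.
Daylight saving runs 16 February – 19 October; the standard-time date in Ardath Administrative Region, February 18, 2031, is inside that window, so Ardath Administrative Region is at UTC+01:30.
19:15 UTC + 1h30m = 20:45 Ardath Administrative Region.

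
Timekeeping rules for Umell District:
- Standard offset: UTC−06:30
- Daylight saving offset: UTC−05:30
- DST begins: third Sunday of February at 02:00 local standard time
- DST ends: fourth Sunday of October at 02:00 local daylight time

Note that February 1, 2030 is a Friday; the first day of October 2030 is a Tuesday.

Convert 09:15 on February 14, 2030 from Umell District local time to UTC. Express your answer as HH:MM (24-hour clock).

1 February 2030 is a Friday, so the first Sunday is February 3 and the third is February 17.
1 October 2030 is a Tuesday, so the first Sunday is October 6 and the fourth is October 27.
February 14, 2030 is outside the daylight-saving period (17 February – 27 October), so Umell District is on standard time, UTC−06:30.
09:15 local + 6h30m = 15:45 UTC.

15:45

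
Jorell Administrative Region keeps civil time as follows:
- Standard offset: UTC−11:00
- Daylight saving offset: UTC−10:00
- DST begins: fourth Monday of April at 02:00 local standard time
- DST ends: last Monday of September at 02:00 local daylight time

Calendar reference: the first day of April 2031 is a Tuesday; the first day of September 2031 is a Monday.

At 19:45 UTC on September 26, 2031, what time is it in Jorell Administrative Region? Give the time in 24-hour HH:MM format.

1 April 2031 is a Tuesday, so the first Monday is April 7 and the fourth is April 28.
1 September 2031 is a Monday, so Mondays fall on 1, 8, 15, 22, 29; the last is September 29.
At the standard offset (UTC−11:00), 19:45 UTC − 11h = 08:45 Jorell Administrative Region standard time.
Daylight saving runs 28 April – 29 September; the standard-time date in Jorell Administrative Region, September 26, 2031, is inside that window, so Jorell Administrative Region is at UTC−10:00.
19:45 UTC − 10h = 09:45 local.

09:45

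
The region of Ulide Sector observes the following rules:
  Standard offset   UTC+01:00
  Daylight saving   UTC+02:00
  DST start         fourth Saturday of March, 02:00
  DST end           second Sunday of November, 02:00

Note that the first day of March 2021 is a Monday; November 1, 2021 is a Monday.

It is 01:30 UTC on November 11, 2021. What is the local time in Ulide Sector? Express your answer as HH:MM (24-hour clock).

03:30

1 March 2021 is a Monday, so the first Saturday is March 6 and the fourth is March 27.
1 November 2021 is a Monday, so the first Sunday is November 7 and the second is November 14.
At the standard offset (UTC+01:00), 01:30 UTC + 1h = 02:30 Ulide Sector standard time.
The standard-time date in Ulide Sector, November 11, 2021, falls between 27 March and 14 November, so daylight saving is in effect and Ulide Sector is at UTC+02:00.
01:30 UTC + 2h = 03:30 local.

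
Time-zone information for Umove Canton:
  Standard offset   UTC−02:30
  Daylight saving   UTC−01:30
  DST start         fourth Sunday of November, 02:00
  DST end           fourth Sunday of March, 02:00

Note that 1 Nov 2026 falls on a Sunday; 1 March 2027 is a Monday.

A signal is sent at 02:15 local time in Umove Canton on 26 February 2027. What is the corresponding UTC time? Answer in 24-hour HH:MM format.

1 November 2026 is a Sunday, so the first Sunday is November 1 and the fourth is November 22.
1 March 2027 is a Monday, so the first Sunday is March 7 and the fourth is March 28.
26 February 2027 lies within the daylight-saving period (22 November 2026 – 28 March 2027), so Umove Canton is on daylight time, UTC−01:30.
02:15 local + 1h30m = 03:45 UTC.

03:45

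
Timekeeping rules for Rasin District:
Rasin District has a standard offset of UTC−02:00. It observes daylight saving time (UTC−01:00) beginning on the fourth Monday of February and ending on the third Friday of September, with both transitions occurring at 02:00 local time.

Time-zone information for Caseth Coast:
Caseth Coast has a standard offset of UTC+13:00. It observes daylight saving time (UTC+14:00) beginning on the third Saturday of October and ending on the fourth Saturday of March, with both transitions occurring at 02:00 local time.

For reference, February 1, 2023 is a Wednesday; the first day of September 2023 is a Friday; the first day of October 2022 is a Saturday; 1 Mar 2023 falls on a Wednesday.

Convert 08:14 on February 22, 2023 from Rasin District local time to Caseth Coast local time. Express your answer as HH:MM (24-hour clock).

00:14

1 February 2023 is a Wednesday, so the first Monday is February 6 and the fourth is February 27.
1 September 2023 is a Friday, so the first Friday is September 1 and the third is September 15.
Daylight saving runs 27 February – 15 September; February 22, 2023 is outside that window, so Rasin District is on standard time at UTC−02:00.
08:14 Rasin District + 2h = 10:14 UTC.
1 October 2022 is a Saturday, so the first Saturday is October 1 and the third is October 15.
1 March 2023 is a Wednesday, so the first Saturday is March 4 and the fourth is March 25.
At the standard offset (UTC+13:00), 10:14 UTC + 13h = 23:14 Caseth Coast standard time.
Daylight saving runs 15 October 2022 – 25 March 2023; the standard-time date in Caseth Coast, February 22, 2023, is inside that window, so Caseth Coast is at UTC+14:00.
10:14 UTC + 14h = 00:14 Caseth Coast (rolling into the next day, 23 February 2023).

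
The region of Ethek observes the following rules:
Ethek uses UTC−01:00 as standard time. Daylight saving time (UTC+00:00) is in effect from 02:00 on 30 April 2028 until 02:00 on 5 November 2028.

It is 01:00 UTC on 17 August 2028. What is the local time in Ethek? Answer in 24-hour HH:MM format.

At the standard offset (UTC−01:00), 01:00 UTC − 1h = 00:00 Ethek standard time.
The standard-time date in Ethek, 17 August 2028, lies within the daylight-saving period (30 April – 5 November), so Ethek is on daylight time, UTC+00:00.
01:00 UTC + 0h = 01:00 local.

01:00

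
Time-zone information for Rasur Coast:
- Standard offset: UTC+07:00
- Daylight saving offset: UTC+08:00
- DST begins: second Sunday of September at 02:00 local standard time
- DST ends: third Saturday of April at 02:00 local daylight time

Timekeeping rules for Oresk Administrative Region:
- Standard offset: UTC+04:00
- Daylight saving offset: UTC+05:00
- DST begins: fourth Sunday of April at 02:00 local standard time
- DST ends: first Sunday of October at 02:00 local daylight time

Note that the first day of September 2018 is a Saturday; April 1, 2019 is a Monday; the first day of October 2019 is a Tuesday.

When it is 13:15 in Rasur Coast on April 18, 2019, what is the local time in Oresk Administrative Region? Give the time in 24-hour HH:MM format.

1 September 2018 is a Saturday, so the first Sunday is September 2 and the second is September 9.
1 April 2019 is a Monday, so the first Saturday is April 6 and the third is April 20.
April 18, 2019 falls between 9 September 2018 and 20 April 2019, so daylight saving is in effect and Rasur Coast is at UTC+08:00.
13:15 Rasur Coast − 8h = 05:15 UTC.
1 April 2019 is a Monday, so the first Sunday is April 7 and the fourth is April 28.
1 October 2019 is a Tuesday, so the first Sunday is October 6.
At the standard offset (UTC+04:00), 05:15 UTC + 4h = 09:15 Oresk Administrative Region standard time.
The standard-time date in Oresk Administrative Region, April 18, 2019, is outside the daylight-saving period (28 April – 6 October), so Oresk Administrative Region is on standard time, UTC+04:00.
05:15 UTC + 4h = 09:15 Oresk Administrative Region.

09:15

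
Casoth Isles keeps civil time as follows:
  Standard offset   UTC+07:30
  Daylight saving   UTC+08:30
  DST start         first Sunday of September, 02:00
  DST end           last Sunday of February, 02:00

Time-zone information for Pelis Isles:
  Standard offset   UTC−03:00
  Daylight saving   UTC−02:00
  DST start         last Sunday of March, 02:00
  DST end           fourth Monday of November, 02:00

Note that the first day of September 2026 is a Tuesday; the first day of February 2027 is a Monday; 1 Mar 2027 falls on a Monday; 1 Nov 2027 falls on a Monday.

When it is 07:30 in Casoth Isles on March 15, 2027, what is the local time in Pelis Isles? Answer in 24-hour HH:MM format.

1 September 2026 is a Tuesday, so the first Sunday is September 6.
1 February 2027 is a Monday, so Sundays fall on 7, 14, 21, 28; the last is February 28.
Daylight saving runs 6 September 2026 – 28 February 2027; March 15, 2027 is outside that window, so Casoth Isles is on standard time at UTC+07:30.
07:30 Casoth Isles − 7h30m = 00:00 UTC.
1 March 2027 is a Monday, so Sundays fall on 7, 14, 21, 28; the last is March 28.
1 November 2027 is a Monday, so the first Monday is November 1 and the fourth is November 22.
At the standard offset (UTC−03:00), 00:00 UTC − 3h = 21:00 Pelis Isles standard time (rolling into the previous day, 14 March 2027).
The standard-time date in Pelis Isles, March 14, 2027, is outside the daylight-saving period (28 March – 22 November), so Pelis Isles is on standard time, UTC−03:00.
00:00 UTC − 3h = 21:00 Pelis Isles (rolling into the previous day, 14 March 2027).

21:00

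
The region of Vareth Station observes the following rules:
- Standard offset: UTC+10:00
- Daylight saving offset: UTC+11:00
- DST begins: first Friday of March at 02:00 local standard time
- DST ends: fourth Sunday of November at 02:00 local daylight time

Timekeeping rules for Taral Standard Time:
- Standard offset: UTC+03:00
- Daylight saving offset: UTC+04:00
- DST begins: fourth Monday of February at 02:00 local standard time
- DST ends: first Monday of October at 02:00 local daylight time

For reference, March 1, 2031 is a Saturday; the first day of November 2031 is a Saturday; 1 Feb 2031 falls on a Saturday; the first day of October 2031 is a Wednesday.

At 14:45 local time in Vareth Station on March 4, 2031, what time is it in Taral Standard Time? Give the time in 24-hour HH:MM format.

08:45

1 March 2031 is a Saturday, so the first Friday is March 7.
1 November 2031 is a Saturday, so the first Sunday is November 2 and the fourth is November 23.
Daylight saving runs 7 March – 23 November; March 4, 2031 is outside that window, so Vareth Station is on standard time at UTC+10:00.
14:45 Vareth Station − 10h = 04:45 UTC.
1 February 2031 is a Saturday, so the first Monday is February 3 and the fourth is February 24.
1 October 2031 is a Wednesday, so the first Monday is October 6.
At the standard offset (UTC+03:00), 04:45 UTC + 3h = 07:45 Taral Standard Time standard time.
The standard-time date in Taral Standard Time, March 4, 2031, lies within the daylight-saving period (24 February – 6 October), so Taral Standard Time is on daylight time, UTC+04:00.
04:45 UTC + 4h = 08:45 Taral Standard Time.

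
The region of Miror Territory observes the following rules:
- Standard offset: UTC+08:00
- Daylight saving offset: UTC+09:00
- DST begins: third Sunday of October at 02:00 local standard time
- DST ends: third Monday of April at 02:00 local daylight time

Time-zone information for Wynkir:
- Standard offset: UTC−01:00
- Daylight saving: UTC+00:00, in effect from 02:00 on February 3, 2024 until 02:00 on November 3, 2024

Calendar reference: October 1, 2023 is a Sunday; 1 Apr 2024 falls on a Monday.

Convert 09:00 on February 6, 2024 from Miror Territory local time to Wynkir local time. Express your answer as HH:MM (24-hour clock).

00:00

1 October 2023 is a Sunday, so the first Sunday is October 1 and the third is October 15.
1 April 2024 is a Monday, so the first Monday is April 1 and the third is April 15.
February 6, 2024 lies within the daylight-saving period (15 October 2023 – 15 April 2024), so Miror Territory is on daylight time, UTC+09:00.
09:00 Miror Territory − 9h = 00:00 UTC.
At the standard offset (UTC−01:00), 00:00 UTC − 1h = 23:00 Wynkir standard time (rolling into the previous day, 5 February 2024).
The standard-time date in Wynkir, February 5, 2024, lies within the daylight-saving period (3 February – 3 November), so Wynkir is on daylight time, UTC+00:00.
00:00 UTC + 0h = 00:00 Wynkir.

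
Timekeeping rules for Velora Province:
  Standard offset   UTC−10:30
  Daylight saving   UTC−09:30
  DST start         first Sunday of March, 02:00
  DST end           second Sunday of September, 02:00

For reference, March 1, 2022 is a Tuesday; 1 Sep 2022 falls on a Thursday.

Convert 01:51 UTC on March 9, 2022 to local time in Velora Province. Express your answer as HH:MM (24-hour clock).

16:21

1 March 2022 is a Tuesday, so the first Sunday is March 6.
1 September 2022 is a Thursday, so the first Sunday is September 4 and the second is September 11.
At the standard offset (UTC−10:30), 01:51 UTC − 10h30m = 15:21 Velora Province standard time (rolling into the previous day, 8 March 2022).
The standard-time date in Velora Province, March 8, 2022, falls between 6 March and 11 September, so daylight saving is in effect and Velora Province is at UTC−09:30.
01:51 UTC − 9h30m = 16:21 local (rolling into the previous day, 8 March 2022).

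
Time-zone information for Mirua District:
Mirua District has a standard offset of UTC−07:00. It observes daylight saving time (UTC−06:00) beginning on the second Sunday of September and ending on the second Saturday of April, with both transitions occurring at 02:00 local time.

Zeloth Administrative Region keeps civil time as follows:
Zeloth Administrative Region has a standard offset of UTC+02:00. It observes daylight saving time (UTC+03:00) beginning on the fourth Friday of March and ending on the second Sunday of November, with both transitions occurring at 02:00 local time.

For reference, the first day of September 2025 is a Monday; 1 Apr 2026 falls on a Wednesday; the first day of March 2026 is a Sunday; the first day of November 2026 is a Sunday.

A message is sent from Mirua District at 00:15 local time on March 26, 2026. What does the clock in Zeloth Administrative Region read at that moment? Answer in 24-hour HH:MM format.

1 September 2025 is a Monday, so the first Sunday is September 7 and the second is September 14.
1 April 2026 is a Wednesday, so the first Saturday is April 4 and the second is April 11.
Daylight saving runs 14 September 2025 – 11 April 2026; March 26, 2026 is inside that window, so Mirua District is at UTC−06:00.
00:15 Mirua District + 6h = 06:15 UTC.
1 March 2026 is a Sunday, so the first Friday is March 6 and the fourth is March 27.
1 November 2026 is a Sunday, so the first Sunday is November 1 and the second is November 8.
At the standard offset (UTC+02:00), 06:15 UTC + 2h = 08:15 Zeloth Administrative Region standard time.
The standard-time date in Zeloth Administrative Region, March 26, 2026, is outside the daylight-saving period (27 March – 8 November), so Zeloth Administrative Region is on standard time, UTC+02:00.
06:15 UTC + 2h = 08:15 Zeloth Administrative Region.

08:15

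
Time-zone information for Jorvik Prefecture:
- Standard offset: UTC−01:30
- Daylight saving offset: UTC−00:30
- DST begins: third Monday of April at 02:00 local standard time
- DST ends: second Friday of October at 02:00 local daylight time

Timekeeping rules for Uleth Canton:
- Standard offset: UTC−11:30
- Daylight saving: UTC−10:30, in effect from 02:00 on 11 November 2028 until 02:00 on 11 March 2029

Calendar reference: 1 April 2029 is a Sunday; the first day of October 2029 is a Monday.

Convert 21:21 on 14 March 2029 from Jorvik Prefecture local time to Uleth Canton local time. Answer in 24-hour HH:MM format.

11:21

1 April 2029 is a Sunday, so the first Monday is April 2 and the third is April 16.
1 October 2029 is a Monday, so the first Friday is October 5 and the second is October 12.
14 March 2029 does not fall between 16 April and 12 October, so daylight saving is not in effect and Jorvik Prefecture is at UTC−01:30.
21:21 Jorvik Prefecture + 1h30m = 22:51 UTC.
At the standard offset (UTC−11:30), 22:51 UTC − 11h30m = 11:21 Uleth Canton standard time.
The standard-time date in Uleth Canton, 14 March 2029, does not fall between 11 November 2028 and 11 March 2029, so daylight saving is not in effect and Uleth Canton is at UTC−11:30.
22:51 UTC − 11h30m = 11:21 Uleth Canton.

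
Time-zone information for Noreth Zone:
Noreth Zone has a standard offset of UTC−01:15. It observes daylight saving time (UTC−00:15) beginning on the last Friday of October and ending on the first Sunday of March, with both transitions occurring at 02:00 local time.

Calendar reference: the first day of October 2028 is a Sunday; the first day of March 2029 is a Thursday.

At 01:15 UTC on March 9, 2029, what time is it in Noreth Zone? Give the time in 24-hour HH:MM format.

00:00

1 October 2028 is a Sunday, so Fridays fall on 6, 13, 20, 27; the last is October 27.
1 March 2029 is a Thursday, so the first Sunday is March 4.
At the standard offset (UTC−01:15), 01:15 UTC − 1h15m = 00:00 Noreth Zone standard time.
The standard-time date in Noreth Zone, March 9, 2029, is outside the daylight-saving period (27 October 2028 – 4 March 2029), so Noreth Zone is on standard time, UTC−01:15.
01:15 UTC − 1h15m = 00:00 local.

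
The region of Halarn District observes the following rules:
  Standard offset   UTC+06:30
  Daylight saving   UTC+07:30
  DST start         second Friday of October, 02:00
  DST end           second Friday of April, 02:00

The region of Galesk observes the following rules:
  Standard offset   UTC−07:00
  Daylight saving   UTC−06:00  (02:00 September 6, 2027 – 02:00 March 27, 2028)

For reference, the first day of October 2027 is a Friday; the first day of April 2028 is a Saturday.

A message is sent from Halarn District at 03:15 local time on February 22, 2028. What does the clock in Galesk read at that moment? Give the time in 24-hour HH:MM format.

13:45

1 October 2027 is a Friday, so the first Friday is October 1 and the second is October 8.
1 April 2028 is a Saturday, so the first Friday is April 7 and the second is April 14.
February 22, 2028 lies within the daylight-saving period (8 October 2027 – 14 April 2028), so Halarn District is on daylight time, UTC+07:30.
03:15 Halarn District − 7h30m = 19:45 UTC (rolling into the previous day, 21 February 2028).
At the standard offset (UTC−07:00), 19:45 UTC − 7h = 12:45 Galesk standard time.
The standard-time date in Galesk, February 21, 2028, lies within the daylight-saving period (6 September 2027 – 27 March 2028), so Galesk is on daylight time, UTC−06:00.
19:45 UTC − 6h = 13:45 Galesk.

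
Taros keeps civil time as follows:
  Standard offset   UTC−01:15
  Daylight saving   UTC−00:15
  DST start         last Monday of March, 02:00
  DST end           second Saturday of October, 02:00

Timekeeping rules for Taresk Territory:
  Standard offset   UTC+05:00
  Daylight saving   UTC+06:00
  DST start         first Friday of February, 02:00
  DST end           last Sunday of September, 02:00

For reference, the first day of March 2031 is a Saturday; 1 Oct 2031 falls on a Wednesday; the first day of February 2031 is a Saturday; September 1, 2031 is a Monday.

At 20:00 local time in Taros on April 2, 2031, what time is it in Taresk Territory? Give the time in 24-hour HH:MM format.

1 March 2031 is a Saturday, so Mondays fall on 3, 10, 17, 24, 31; the last is March 31.
1 October 2031 is a Wednesday, so the first Saturday is October 4 and the second is October 11.
Daylight saving runs 31 March – 11 October; April 2, 2031 is inside that window, so Taros is at UTC−00:15.
20:00 Taros + 0h15m = 20:15 UTC.
1 February 2031 is a Saturday, so the first Friday is February 7.
1 September 2031 is a Monday, so Sundays fall on 7, 14, 21, 28; the last is September 28.
At the standard offset (UTC+05:00), 20:15 UTC + 5h = 01:15 Taresk Territory standard time (rolling into the next day, 3 April 2031).
The standard-time date in Taresk Territory, April 3, 2031, falls between 7 February and 28 September, so daylight saving is in effect and Taresk Territory is at UTC+06:00.
20:15 UTC + 6h = 02:15 Taresk Territory (rolling into the next day, 3 April 2031).

02:15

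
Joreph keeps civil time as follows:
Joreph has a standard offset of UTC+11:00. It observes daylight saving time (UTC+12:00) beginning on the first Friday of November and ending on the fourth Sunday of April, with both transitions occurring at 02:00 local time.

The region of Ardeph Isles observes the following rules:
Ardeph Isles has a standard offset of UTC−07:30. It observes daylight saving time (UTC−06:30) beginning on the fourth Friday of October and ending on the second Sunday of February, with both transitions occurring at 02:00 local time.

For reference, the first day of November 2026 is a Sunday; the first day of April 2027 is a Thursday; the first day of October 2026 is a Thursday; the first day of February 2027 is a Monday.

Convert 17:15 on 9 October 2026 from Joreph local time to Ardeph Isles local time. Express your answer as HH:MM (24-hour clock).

22:45

1 November 2026 is a Sunday, so the first Friday is November 6.
1 April 2027 is a Thursday, so the first Sunday is April 4 and the fourth is April 25.
9 October 2026 is outside the daylight-saving period (6 November 2026 – 25 April 2027), so Joreph is on standard time, UTC+11:00.
17:15 Joreph − 11h = 06:15 UTC.
1 October 2026 is a Thursday, so the first Friday is October 2 and the fourth is October 23.
1 February 2027 is a Monday, so the first Sunday is February 7 and the second is February 14.
At the standard offset (UTC−07:30), 06:15 UTC − 7h30m = 22:45 Ardeph Isles standard time (rolling into the previous day, 8 October 2026).
The standard-time date in Ardeph Isles, 8 October 2026, is outside the daylight-saving period (23 October 2026 – 14 February 2027), so Ardeph Isles is on standard time, UTC−07:30.
06:15 UTC − 7h30m = 22:45 Ardeph Isles (rolling into the previous day, 8 October 2026).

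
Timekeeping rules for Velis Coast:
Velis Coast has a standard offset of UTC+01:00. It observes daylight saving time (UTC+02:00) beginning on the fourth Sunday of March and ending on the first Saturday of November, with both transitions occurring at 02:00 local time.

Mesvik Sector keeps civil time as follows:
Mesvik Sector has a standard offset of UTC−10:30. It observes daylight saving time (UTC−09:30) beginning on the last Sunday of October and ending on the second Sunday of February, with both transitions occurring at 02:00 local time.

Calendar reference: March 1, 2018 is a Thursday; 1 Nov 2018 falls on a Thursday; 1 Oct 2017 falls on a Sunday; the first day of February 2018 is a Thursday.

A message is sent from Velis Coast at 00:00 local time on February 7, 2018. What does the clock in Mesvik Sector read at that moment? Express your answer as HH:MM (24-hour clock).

1 March 2018 is a Thursday, so the first Sunday is March 4 and the fourth is March 25.
1 November 2018 is a Thursday, so the first Saturday is November 3.
Daylight saving runs 25 March – 3 November; February 7, 2018 is outside that window, so Velis Coast is on standard time at UTC+01:00.
00:00 Velis Coast − 1h = 23:00 UTC (rolling into the previous day, 6 February 2018).
1 October 2017 is a Sunday, so Sundays fall on 1, 8, 15, 22, 29; the last is October 29.
1 February 2018 is a Thursday, so the first Sunday is February 4 and the second is February 11.
At the standard offset (UTC−10:30), 23:00 UTC − 10h30m = 12:30 Mesvik Sector standard time.
Daylight saving runs 29 October 2017 – 11 February 2018; the standard-time date in Mesvik Sector, February 6, 2018, is inside that window, so Mesvik Sector is at UTC−09:30.
23:00 UTC − 9h30m = 13:30 Mesvik Sector.

13:30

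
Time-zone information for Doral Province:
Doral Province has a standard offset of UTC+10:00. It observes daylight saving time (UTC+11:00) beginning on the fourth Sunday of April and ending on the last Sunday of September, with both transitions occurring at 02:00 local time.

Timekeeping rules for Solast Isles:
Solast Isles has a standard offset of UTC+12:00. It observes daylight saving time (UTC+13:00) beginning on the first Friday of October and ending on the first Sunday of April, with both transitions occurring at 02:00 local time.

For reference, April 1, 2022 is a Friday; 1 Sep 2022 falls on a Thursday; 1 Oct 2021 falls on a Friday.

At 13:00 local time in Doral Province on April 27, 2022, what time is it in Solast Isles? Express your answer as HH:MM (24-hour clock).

1 April 2022 is a Friday, so the first Sunday is April 3 and the fourth is April 24.
1 September 2022 is a Thursday, so Sundays fall on 4, 11, 18, 25; the last is September 25.
Daylight saving runs 24 April – 25 September; April 27, 2022 is inside that window, so Doral Province is at UTC+11:00.
13:00 Doral Province − 11h = 02:00 UTC.
1 October 2021 is a Friday, so the first Friday is October 1.
1 April 2022 is a Friday, so the first Sunday is April 3.
At the standard offset (UTC+12:00), 02:00 UTC + 12h = 14:00 Solast Isles standard time.
The standard-time date in Solast Isles, April 27, 2022, does not fall between 1 October 2021 and 3 April 2022, so daylight saving is not in effect and Solast Isles is at UTC+12:00.
02:00 UTC + 12h = 14:00 Solast Isles.

14:00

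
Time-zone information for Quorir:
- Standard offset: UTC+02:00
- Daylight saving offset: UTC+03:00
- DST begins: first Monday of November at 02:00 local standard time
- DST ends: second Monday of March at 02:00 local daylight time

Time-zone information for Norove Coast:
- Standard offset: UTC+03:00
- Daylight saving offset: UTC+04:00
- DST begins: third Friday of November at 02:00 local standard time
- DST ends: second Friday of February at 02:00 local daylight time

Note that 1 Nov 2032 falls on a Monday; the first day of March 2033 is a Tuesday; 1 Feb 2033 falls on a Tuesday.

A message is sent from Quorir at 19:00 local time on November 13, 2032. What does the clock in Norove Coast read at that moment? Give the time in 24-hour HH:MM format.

1 November 2032 is a Monday, so the first Monday is November 1.
1 March 2033 is a Tuesday, so the first Monday is March 7 and the second is March 14.
Daylight saving runs 1 November 2032 – 14 March 2033; November 13, 2032 is inside that window, so Quorir is at UTC+03:00.
19:00 Quorir − 3h = 16:00 UTC.
1 November 2032 is a Monday, so the first Friday is November 5 and the third is November 19.
1 February 2033 is a Tuesday, so the first Friday is February 4 and the second is February 11.
At the standard offset (UTC+03:00), 16:00 UTC + 3h = 19:00 Norove Coast standard time.
Daylight saving runs 19 November 2032 – 11 February 2033; the standard-time date in Norove Coast, November 13, 2032, is outside that window, so Norove Coast is on standard time at UTC+03:00.
16:00 UTC + 3h = 19:00 Norove Coast.

19:00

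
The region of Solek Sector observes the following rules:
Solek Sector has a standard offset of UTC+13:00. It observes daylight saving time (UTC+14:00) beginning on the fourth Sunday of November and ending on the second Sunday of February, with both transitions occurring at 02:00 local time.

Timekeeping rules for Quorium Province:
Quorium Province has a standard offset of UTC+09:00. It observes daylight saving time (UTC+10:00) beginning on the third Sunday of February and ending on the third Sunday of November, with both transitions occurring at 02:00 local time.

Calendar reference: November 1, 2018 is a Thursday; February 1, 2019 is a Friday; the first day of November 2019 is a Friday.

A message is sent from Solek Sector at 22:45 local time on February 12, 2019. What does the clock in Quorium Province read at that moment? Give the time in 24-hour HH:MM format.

1 November 2018 is a Thursday, so the first Sunday is November 4 and the fourth is November 25.
1 February 2019 is a Friday, so the first Sunday is February 3 and the second is February 10.
Daylight saving runs 25 November 2018 – 10 February 2019; February 12, 2019 is outside that window, so Solek Sector is on standard time at UTC+13:00.
22:45 Solek Sector − 13h = 09:45 UTC.
1 February 2019 is a Friday, so the first Sunday is February 3 and the third is February 17.
1 November 2019 is a Friday, so the first Sunday is November 3 and the third is November 17.
At the standard offset (UTC+09:00), 09:45 UTC + 9h = 18:45 Quorium Province standard time.
The standard-time date in Quorium Province, February 12, 2019, does not fall between 17 February and 17 November, so daylight saving is not in effect and Quorium Province is at UTC+09:00.
09:45 UTC + 9h = 18:45 Quorium Province.

18:45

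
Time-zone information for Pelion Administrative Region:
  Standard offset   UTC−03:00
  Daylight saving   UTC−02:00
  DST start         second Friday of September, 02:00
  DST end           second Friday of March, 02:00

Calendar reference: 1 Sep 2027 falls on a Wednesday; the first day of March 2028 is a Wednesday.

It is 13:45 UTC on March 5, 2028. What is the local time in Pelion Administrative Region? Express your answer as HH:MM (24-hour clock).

11:45

1 September 2027 is a Wednesday, so the first Friday is September 3 and the second is September 10.
1 March 2028 is a Wednesday, so the first Friday is March 3 and the second is March 10.
At the standard offset (UTC−03:00), 13:45 UTC − 3h = 10:45 Pelion Administrative Region standard time.
Daylight saving runs 10 September 2027 – 10 March 2028; the standard-time date in Pelion Administrative Region, March 5, 2028, is inside that window, so Pelion Administrative Region is at UTC−02:00.
13:45 UTC − 2h = 11:45 local.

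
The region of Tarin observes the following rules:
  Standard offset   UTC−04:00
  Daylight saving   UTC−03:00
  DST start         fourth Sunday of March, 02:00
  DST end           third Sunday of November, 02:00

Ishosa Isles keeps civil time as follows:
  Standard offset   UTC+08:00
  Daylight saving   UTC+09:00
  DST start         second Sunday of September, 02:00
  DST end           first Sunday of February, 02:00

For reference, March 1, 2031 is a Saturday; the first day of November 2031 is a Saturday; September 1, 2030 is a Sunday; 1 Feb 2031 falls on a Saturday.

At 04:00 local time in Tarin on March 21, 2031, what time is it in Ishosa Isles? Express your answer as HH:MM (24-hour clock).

16:00

1 March 2031 is a Saturday, so the first Sunday is March 2 and the fourth is March 23.
1 November 2031 is a Saturday, so the first Sunday is November 2 and the third is November 16.
March 21, 2031 does not fall between 23 March and 16 November, so daylight saving is not in effect and Tarin is at UTC−04:00.
04:00 Tarin + 4h = 08:00 UTC.
1 September 2030 is a Sunday, so the first Sunday is September 1 and the second is September 8.
1 February 2031 is a Saturday, so the first Sunday is February 2.
At the standard offset (UTC+08:00), 08:00 UTC + 8h = 16:00 Ishosa Isles standard time.
Daylight saving runs 8 September 2030 – 2 February 2031; the standard-time date in Ishosa Isles, March 21, 2031, is outside that window, so Ishosa Isles is on standard time at UTC+08:00.
08:00 UTC + 8h = 16:00 Ishosa Isles.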